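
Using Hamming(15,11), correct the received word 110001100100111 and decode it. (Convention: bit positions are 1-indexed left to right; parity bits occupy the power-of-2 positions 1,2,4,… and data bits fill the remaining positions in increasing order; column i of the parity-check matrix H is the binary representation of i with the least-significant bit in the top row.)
Syndrome s = H · r^T (mod 2), r = 110001100100111:
  s[0] = (101010101010101)·(110001100100111) mod 2 = 1+0+0+0+0+0+1+0+0+0+0+0+1+0+1 mod 2 = 0
  s[1] = (011001100110011)·(110001100100111) mod 2 = 0+1+0+0+0+1+1+0+0+1+0+0+0+1+1 mod 2 = 0
  s[2] = (000111100001111)·(110001100100111) mod 2 = 0+0+0+0+0+1+1+0+0+0+0+0+1+1+1 mod 2 = 1
  s[3] = (000000011111111)·(110001100100111) mod 2 = 0+0+0+0+0+0+0+0+0+1+0+0+1+1+1 mod 2 = 0
Syndrome = 0010
Column 4 of H equals this syndrome → error at bit 4 (1-indexed).
Flip bit 4: 110001100100111 → 110101100100111
Extract data bits at positions {3,5,6,7,9,10,11,12,13,14,15}: 00110100111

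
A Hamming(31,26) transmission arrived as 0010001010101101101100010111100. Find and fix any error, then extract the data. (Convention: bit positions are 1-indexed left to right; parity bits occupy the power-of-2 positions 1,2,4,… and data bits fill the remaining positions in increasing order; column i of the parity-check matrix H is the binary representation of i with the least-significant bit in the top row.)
Syndrome s = H · r^T (mod 2), r = 0010001010101101101100010111100:
  s[0] = (1010101010101010101010101010101)·(0010001010101101101100010111100) mod 2 = 0+0+1+0+0+0+1+0+1+0+1+0+1+0+0+0+1+0+1+0+0+0+0+0+0+0+1+0+1+0+0 mod 2 = 1
  s[1] = (0110011001100110011001100110011)·(0010001010101101101100010111100) mod 2 = 0+0+1+0+0+0+1+0+0+0+1+0+0+1+0+0+0+0+1+0+0+0+0+0+0+1+1+0+0+0+0 mod 2 = 1
  s[2] = (0001111000011110000111100001111)·(0010001010101101101100010111100) mod 2 = 0+0+0+0+0+0+1+0+0+0+0+0+1+1+0+0+0+0+0+1+0+0+0+0+0+0+0+1+1+0+0 mod 2 = 0
  s[3] = (0000000111111110000000011111111)·(0010001010101101101100010111100) mod 2 = 0+0+0+0+0+0+0+0+1+0+1+0+1+1+0+0+0+0+0+0+0+0+0+1+0+1+1+1+1+0+0 mod 2 = 1
  s[4] = (0000000000000001111111111111111)·(0010001010101101101100010111100) mod 2 = 0+0+0+0+0+0+0+0+0+0+0+0+0+0+0+1+1+0+1+1+0+0+0+1+0+1+1+1+1+0+0 mod 2 = 1
Syndrome = 11011
Column 27 of H equals this syndrome → error at bit 27 (1-indexed).
Flip bit 27: 0010001010101101101100010111100 → 0010001010101101101100010101100
Extract data bits at positions {3,5,6,7,9,10,11,12,13,14,15,17,18,19,20,21,22,23,24,25,26,27,28,29,30,31}: 10011010110101100010101100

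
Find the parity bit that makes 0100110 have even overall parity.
Sum of data bits: 0+1+0+0+1+1+0 = 3.
3 mod 2 = 1, so parity bit = 1.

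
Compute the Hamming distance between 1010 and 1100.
XOR = 0110, count of 1s = 2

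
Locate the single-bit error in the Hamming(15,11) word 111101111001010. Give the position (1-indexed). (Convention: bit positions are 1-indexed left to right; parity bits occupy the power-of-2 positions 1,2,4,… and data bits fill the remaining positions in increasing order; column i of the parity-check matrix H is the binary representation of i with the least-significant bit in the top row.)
Syndrome s = H · r^T (mod 2), r = 111101111001010:
  s[0] = (101010101010101)·(111101111001010) mod 2 = 1+0+1+0+0+0+1+0+1+0+0+0+0+0+0 mod 2 = 0
  s[1] = (011001100110011)·(111101111001010) mod 2 = 0+1+1+0+0+1+1+0+0+0+0+0+0+1+0 mod 2 = 1
  s[2] = (000111100001111)·(111101111001010) mod 2 = 0+0+0+1+0+1+1+0+0+0+0+1+0+1+0 mod 2 = 1
  s[3] = (000000011111111)·(111101111001010) mod 2 = 0+0+0+0+0+0+0+1+1+0+0+1+0+1+0 mod 2 = 0
Syndrome = 0110
Column i of H is the binary representation of i, so the syndrome is the binary index of the flipped bit.
Read s = 0110 with s[0] as LSB: 0·2^0 + 1·2^1 + 1·2^2 + 0·2^3 = 6.
Error is at bit position 6.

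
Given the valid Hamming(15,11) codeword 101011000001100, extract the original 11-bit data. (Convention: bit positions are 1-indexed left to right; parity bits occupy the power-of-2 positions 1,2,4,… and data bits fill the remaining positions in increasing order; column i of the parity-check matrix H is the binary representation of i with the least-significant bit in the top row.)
Parity bits occupy power-of-2 positions; data bits are at positions {3,5,6,7,9,10,11,12,13,14,15} (1-indexed).
Extract: c[3]=1 c[5]=1 c[6]=1 c[7]=0 c[9]=0 c[10]=0 c[11]=0 c[12]=1 c[13]=1 c[14]=0 c[15]=0
Data = 11100001100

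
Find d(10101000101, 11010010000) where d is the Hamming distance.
XOR = 01111010101, count of 1s = 7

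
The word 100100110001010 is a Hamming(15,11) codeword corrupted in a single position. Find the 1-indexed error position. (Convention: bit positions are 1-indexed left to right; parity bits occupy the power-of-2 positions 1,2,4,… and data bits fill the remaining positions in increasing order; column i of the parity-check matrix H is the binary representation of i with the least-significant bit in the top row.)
Syndrome s = H · r^T (mod 2), r = 100100110001010:
  s[0] = (101010101010101)·(100100110001010) mod 2 = 1+0+0+0+0+0+1+0+0+0+0+0+0+0+0 mod 2 = 0
  s[1] = (011001100110011)·(100100110001010) mod 2 = 0+0+0+0+0+0+1+0+0+0+0+0+0+1+0 mod 2 = 0
  s[2] = (000111100001111)·(100100110001010) mod 2 = 0+0+0+1+0+0+1+0+0+0+0+1+0+1+0 mod 2 = 0
  s[3] = (000000011111111)·(100100110001010) mod 2 = 0+0+0+0+0+0+0+1+0+0+0+1+0+1+0 mod 2 = 1
Syndrome = 0001
Column i of H is the binary representation of i, so the syndrome is the binary index of the flipped bit.
Read s = 0001 with s[0] as LSB: 0·2^0 + 0·2^1 + 0·2^2 + 1·2^3 = 8.
Error is at bit position 8.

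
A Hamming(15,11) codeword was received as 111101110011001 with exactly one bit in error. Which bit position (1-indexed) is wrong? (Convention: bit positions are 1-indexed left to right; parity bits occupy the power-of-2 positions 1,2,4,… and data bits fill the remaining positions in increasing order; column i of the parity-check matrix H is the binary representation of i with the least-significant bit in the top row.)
Syndrome s = H · r^T (mod 2), r = 111101110011001:
  s[0] = (101010101010101)·(111101110011001) mod 2 = 1+0+1+0+0+0+1+0+0+0+1+0+0+0+1 mod 2 = 1
  s[1] = (011001100110011)·(111101110011001) mod 2 = 0+1+1+0+0+1+1+0+0+0+1+0+0+0+1 mod 2 = 0
  s[2] = (000111100001111)·(111101110011001) mod 2 = 0+0+0+1+0+1+1+0+0+0+0+1+0+0+1 mod 2 = 1
  s[3] = (000000011111111)·(111101110011001) mod 2 = 0+0+0+0+0+0+0+1+0+0+1+1+0+0+1 mod 2 = 0
Syndrome = 1010
Column i of H is the binary representation of i, so the syndrome is the binary index of the flipped bit.
Read s = 1010 with s[0] as LSB: 1·2^0 + 0·2^1 + 1·2^2 + 0·2^3 = 5.
Error is at bit position 5.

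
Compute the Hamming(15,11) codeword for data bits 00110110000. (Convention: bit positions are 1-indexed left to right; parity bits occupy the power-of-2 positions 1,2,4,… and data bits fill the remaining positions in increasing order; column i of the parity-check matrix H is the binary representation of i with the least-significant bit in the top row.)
Codeword c = d · G (mod 2), d = 00110110000:
  c[0] = d·G[:,0] = (00110110000)·(11011010101) mod 2 = 0+0+0+1+0+0+1+0+0+0+0 mod 2 = 0
  c[1] = d·G[:,1] = (00110110000)·(10110110011) mod 2 = 0+0+1+1+0+1+1+0+0+0+0 mod 2 = 0
  c[2] = d·G[:,2] = (00110110000)·(10000000000) mod 2 = 0+0+0+0+0+0+0+0+0+0+0 mod 2 = 0
  c[3] = d·G[:,3] = (00110110000)·(01110001111) mod 2 = 0+0+1+1+0+0+0+0+0+0+0 mod 2 = 0
  c[4] = d·G[:,4] = (00110110000)·(01000000000) mod 2 = 0+0+0+0+0+0+0+0+0+0+0 mod 2 = 0
  c[5] = d·G[:,5] = (00110110000)·(00100000000) mod 2 = 0+0+1+0+0+0+0+0+0+0+0 mod 2 = 1
  c[6] = d·G[:,6] = (00110110000)·(00010000000) mod 2 = 0+0+0+1+0+0+0+0+0+0+0 mod 2 = 1
  c[7] = d·G[:,7] = (00110110000)·(00001111111) mod 2 = 0+0+0+0+0+1+1+0+0+0+0 mod 2 = 0
  c[8] = d·G[:,8] = (00110110000)·(00001000000) mod 2 = 0+0+0+0+0+0+0+0+0+0+0 mod 2 = 0
  c[9] = d·G[:,9] = (00110110000)·(00000100000) mod 2 = 0+0+0+0+0+1+0+0+0+0+0 mod 2 = 1
  c[10] = d·G[:,10] = (00110110000)·(00000010000) mod 2 = 0+0+0+0+0+0+1+0+0+0+0 mod 2 = 1
  c[11] = d·G[:,11] = (00110110000)·(00000001000) mod 2 = 0+0+0+0+0+0+0+0+0+0+0 mod 2 = 0
  c[12] = d·G[:,12] = (00110110000)·(00000000100) mod 2 = 0+0+0+0+0+0+0+0+0+0+0 mod 2 = 0
  c[13] = d·G[:,13] = (00110110000)·(00000000010) mod 2 = 0+0+0+0+0+0+0+0+0+0+0 mod 2 = 0
  c[14] = d·G[:,14] = (00110110000)·(00000000001) mod 2 = 0+0+0+0+0+0+0+0+0+0+0 mod 2 = 0
Codeword = 000001100110000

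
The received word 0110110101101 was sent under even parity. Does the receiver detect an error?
Sum of received bits: 0+1+1+0+1+1+0+1+0+1+1+0+1 = 8; 8 mod 2 = 0. Result is 0 → no error detected.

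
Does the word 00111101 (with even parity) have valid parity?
Sum of all bits: 0+0+1+1+1+1+0+1 = 5; 5 mod 2 = 1. Result is 1 → parity error detected.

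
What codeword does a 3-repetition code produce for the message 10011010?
Repeat each bit 3× and concatenate:
1→111  0→000  0→000  1→111  1→111  0→000  1→111  0→000
Codeword = 111000000111111000111000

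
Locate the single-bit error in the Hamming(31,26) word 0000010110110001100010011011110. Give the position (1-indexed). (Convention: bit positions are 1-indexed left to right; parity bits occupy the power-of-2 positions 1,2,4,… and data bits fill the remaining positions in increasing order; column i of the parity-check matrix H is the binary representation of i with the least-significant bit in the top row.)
Syndrome s = H · r^T (mod 2), r = 0000010110110001100010011011110:
  s[0] = (1010101010101010101010101010101)·(0000010110110001100010011011110) mod 2 = 0+0+0+0+0+0+0+0+1+0+1+0+0+0+0+0+1+0+0+0+1+0+0+0+1+0+1+0+1+0+0 mod 2 = 1
  s[1] = (0110011001100110011001100110011)·(0000010110110001100010011011110) mod 2 = 0+0+0+0+0+1+0+0+0+0+1+0+0+0+0+0+0+0+0+0+0+0+0+0+0+0+1+0+0+1+0 mod 2 = 0
  s[2] = (0001111000011110000111100001111)·(0000010110110001100010011011110) mod 2 = 0+0+0+0+0+1+0+0+0+0+0+1+0+0+0+0+0+0+0+0+1+0+0+0+0+0+0+1+1+1+0 mod 2 = 0
  s[3] = (0000000111111110000000011111111)·(0000010110110001100010011011110) mod 2 = 0+0+0+0+0+0+0+1+1+0+1+1+0+0+0+0+0+0+0+0+0+0+0+1+1+0+1+1+1+1+0 mod 2 = 0
  s[4] = (0000000000000001111111111111111)·(0000010110110001100010011011110) mod 2 = 0+0+0+0+0+0+0+0+0+0+0+0+0+0+0+1+1+0+0+0+1+0+0+1+1+0+1+1+1+1+0 mod 2 = 1
Syndrome = 10001
Column i of H is the binary representation of i, so the syndrome is the binary index of the flipped bit.
Read s = 10001 with s[0] as LSB: 1·2^0 + 0·2^1 + 0·2^2 + 0·2^3 + 1·2^4 = 17.
Error is at bit position 17.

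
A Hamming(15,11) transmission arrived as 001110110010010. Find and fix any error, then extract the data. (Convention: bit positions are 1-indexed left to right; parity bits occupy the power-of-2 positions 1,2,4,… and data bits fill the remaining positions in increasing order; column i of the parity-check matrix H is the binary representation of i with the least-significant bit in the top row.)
Syndrome s = H · r^T (mod 2), r = 001110110010010:
  s[0] = (101010101010101)·(001110110010010) mod 2 = 0+0+1+0+1+0+1+0+0+0+1+0+0+0+0 mod 2 = 0
  s[1] = (011001100110011)·(001110110010010) mod 2 = 0+0+1+0+0+0+1+0+0+0+1+0+0+1+0 mod 2 = 0
  s[2] = (000111100001111)·(001110110010010) mod 2 = 0+0+0+1+1+0+1+0+0+0+0+0+0+1+0 mod 2 = 0
  s[3] = (000000011111111)·(001110110010010) mod 2 = 0+0+0+0+0+0+0+1+0+0+1+0+0+1+0 mod 2 = 1
Syndrome = 0001
Column 8 of H equals this syndrome → error at bit 8 (1-indexed).
Flip bit 8: 001110110010010 → 001110100010010
Extract data bits at positions {3,5,6,7,9,10,11,12,13,14,15}: 11010010010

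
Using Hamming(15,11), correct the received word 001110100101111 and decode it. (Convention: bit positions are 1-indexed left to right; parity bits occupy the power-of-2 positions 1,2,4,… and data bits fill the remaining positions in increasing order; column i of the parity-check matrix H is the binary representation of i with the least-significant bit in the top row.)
Syndrome s = H · r^T (mod 2), r = 001110100101111:
  s[0] = (101010101010101)·(001110100101111) mod 2 = 0+0+1+0+1+0+1+0+0+0+0+0+1+0+1 mod 2 = 1
  s[1] = (011001100110011)·(001110100101111) mod 2 = 0+0+1+0+0+0+1+0+0+1+0+0+0+1+1 mod 2 = 1
  s[2] = (000111100001111)·(001110100101111) mod 2 = 0+0+0+1+1+0+1+0+0+0+0+1+1+1+1 mod 2 = 1
  s[3] = (000000011111111)·(001110100101111) mod 2 = 0+0+0+0+0+0+0+0+0+1+0+1+1+1+1 mod 2 = 1
Syndrome = 1111
Column 15 of H equals this syndrome → error at bit 15 (1-indexed).
Flip bit 15: 001110100101111 → 001110100101110
Extract data bits at positions {3,5,6,7,9,10,11,12,13,14,15}: 11010101110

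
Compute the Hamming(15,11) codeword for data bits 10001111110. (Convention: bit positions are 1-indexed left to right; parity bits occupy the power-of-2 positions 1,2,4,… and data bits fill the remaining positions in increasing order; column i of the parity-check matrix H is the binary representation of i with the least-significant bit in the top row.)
Codeword c = d · G (mod 2), d = 10001111110:
  c[0] = d·G[:,0] = (10001111110)·(11011010101) mod 2 = 1+0+0+0+1+0+1+0+1+0+0 mod 2 = 0
  c[1] = d·G[:,1] = (10001111110)·(10110110011) mod 2 = 1+0+0+0+0+1+1+0+0+1+0 mod 2 = 0
  c[2] = d·G[:,2] = (10001111110)·(10000000000) mod 2 = 1+0+0+0+0+0+0+0+0+0+0 mod 2 = 1
  c[3] = d·G[:,3] = (10001111110)·(01110001111) mod 2 = 0+0+0+0+0+0+0+1+1+1+0 mod 2 = 1
  c[4] = d·G[:,4] = (10001111110)·(01000000000) mod 2 = 0+0+0+0+0+0+0+0+0+0+0 mod 2 = 0
  c[5] = d·G[:,5] = (10001111110)·(00100000000) mod 2 = 0+0+0+0+0+0+0+0+0+0+0 mod 2 = 0
  c[6] = d·G[:,6] = (10001111110)·(00010000000) mod 2 = 0+0+0+0+0+0+0+0+0+0+0 mod 2 = 0
  c[7] = d·G[:,7] = (10001111110)·(00001111111) mod 2 = 0+0+0+0+1+1+1+1+1+1+0 mod 2 = 0
  c[8] = d·G[:,8] = (10001111110)·(00001000000) mod 2 = 0+0+0+0+1+0+0+0+0+0+0 mod 2 = 1
  c[9] = d·G[:,9] = (10001111110)·(00000100000) mod 2 = 0+0+0+0+0+1+0+0+0+0+0 mod 2 = 1
  c[10] = d·G[:,10] = (10001111110)·(00000010000) mod 2 = 0+0+0+0+0+0+1+0+0+0+0 mod 2 = 1
  c[11] = d·G[:,11] = (10001111110)·(00000001000) mod 2 = 0+0+0+0+0+0+0+1+0+0+0 mod 2 = 1
  c[12] = d·G[:,12] = (10001111110)·(00000000100) mod 2 = 0+0+0+0+0+0+0+0+1+0+0 mod 2 = 1
  c[13] = d·G[:,13] = (10001111110)·(00000000010) mod 2 = 0+0+0+0+0+0+0+0+0+1+0 mod 2 = 1
  c[14] = d·G[:,14] = (10001111110)·(00000000001) mod 2 = 0+0+0+0+0+0+0+0+0+0+0 mod 2 = 0
Codeword = 001100001111110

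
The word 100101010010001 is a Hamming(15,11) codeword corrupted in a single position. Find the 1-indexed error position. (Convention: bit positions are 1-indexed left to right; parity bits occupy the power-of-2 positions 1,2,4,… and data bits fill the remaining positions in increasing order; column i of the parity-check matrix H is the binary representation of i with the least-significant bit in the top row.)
Syndrome s = H · r^T (mod 2), r = 100101010010001:
  s[0] = (101010101010101)·(100101010010001) mod 2 = 1+0+0+0+0+0+0+0+0+0+1+0+0+0+1 mod 2 = 1
  s[1] = (011001100110011)·(100101010010001) mod 2 = 0+0+0+0+0+1+0+0+0+0+1+0+0+0+1 mod 2 = 1
  s[2] = (000111100001111)·(100101010010001) mod 2 = 0+0+0+1+0+1+0+0+0+0+0+0+0+0+1 mod 2 = 1
  s[3] = (000000011111111)·(100101010010001) mod 2 = 0+0+0+0+0+0+0+1+0+0+1+0+0+0+1 mod 2 = 1
Syndrome = 1111
Column i of H is the binary representation of i, so the syndrome is the binary index of the flipped bit.
Read s = 1111 with s[0] as LSB: 1·2^0 + 1·2^1 + 1·2^2 + 1·2^3 = 15.
Error is at bit position 15.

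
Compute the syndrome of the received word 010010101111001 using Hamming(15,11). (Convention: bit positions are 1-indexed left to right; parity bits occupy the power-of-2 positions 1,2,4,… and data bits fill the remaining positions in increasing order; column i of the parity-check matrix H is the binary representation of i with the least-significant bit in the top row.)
Syndrome s = H · r^T (mod 2), r = 010010101111001:
  s[0] = (101010101010101)·(010010101111001) mod 2 = 0+0+0+0+1+0+1+0+1+0+1+0+0+0+1 mod 2 = 1
  s[1] = (011001100110011)·(010010101111001) mod 2 = 0+1+0+0+0+0+1+0+0+1+1+0+0+0+1 mod 2 = 1
  s[2] = (000111100001111)·(010010101111001) mod 2 = 0+0+0+0+1+0+1+0+0+0+0+1+0+0+1 mod 2 = 0
  s[3] = (000000011111111)·(010010101111001) mod 2 = 0+0+0+0+0+0+0+0+1+1+1+1+0+0+1 mod 2 = 1
Syndrome = 1101
Non-zero syndrome: error at position 11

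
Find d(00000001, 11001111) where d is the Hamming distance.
XOR = 11001110, count of 1s = 5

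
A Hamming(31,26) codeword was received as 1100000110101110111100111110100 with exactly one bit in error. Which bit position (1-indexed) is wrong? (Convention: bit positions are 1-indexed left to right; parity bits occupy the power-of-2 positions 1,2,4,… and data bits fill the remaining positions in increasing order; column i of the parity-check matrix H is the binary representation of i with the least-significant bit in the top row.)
Syndrome s = H · r^T (mod 2), r = 1100000110101110111100111110100:
  s[0] = (1010101010101010101010101010101)·(1100000110101110111100111110100) mod 2 = 1+0+0+0+0+0+0+0+1+0+1+0+1+0+1+0+1+0+1+0+0+0+1+0+1+0+1+0+1+0+0 mod 2 = 1
  s[1] = (0110011001100110011001100110011)·(1100000110101110111100111110100) mod 2 = 0+1+0+0+0+0+0+0+0+0+1+0+0+1+1+0+0+1+1+0+0+0+1+0+0+1+1+0+0+0+0 mod 2 = 1
  s[2] = (0001111000011110000111100001111)·(1100000110101110111100111110100) mod 2 = 0+0+0+0+0+0+0+0+0+0+0+0+1+1+1+0+0+0+0+1+0+0+1+0+0+0+0+0+1+0+0 mod 2 = 0
  s[3] = (0000000111111110000000011111111)·(1100000110101110111100111110100) mod 2 = 0+0+0+0+0+0+0+1+1+0+1+0+1+1+1+0+0+0+0+0+0+0+0+1+1+1+1+0+1+0+0 mod 2 = 1
  s[4] = (0000000000000001111111111111111)·(1100000110101110111100111110100) mod 2 = 0+0+0+0+0+0+0+0+0+0+0+0+0+0+0+0+1+1+1+1+0+0+1+1+1+1+1+0+1+0+0 mod 2 = 0
Syndrome = 11010
Column i of H is the binary representation of i, so the syndrome is the binary index of the flipped bit.
Read s = 11010 with s[0] as LSB: 1·2^0 + 1·2^1 + 0·2^2 + 1·2^3 + 0·2^4 = 11.
Error is at bit position 11.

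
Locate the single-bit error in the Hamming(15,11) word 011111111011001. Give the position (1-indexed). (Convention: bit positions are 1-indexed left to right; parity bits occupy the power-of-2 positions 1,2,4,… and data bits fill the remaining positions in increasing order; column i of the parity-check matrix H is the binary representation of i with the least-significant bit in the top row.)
Syndrome s = H · r^T (mod 2), r = 011111111011001:
  s[0] = (101010101010101)·(011111111011001) mod 2 = 0+0+1+0+1+0+1+0+1+0+1+0+0+0+1 mod 2 = 0
  s[1] = (011001100110011)·(011111111011001) mod 2 = 0+1+1+0+0+1+1+0+0+0+1+0+0+0+1 mod 2 = 0
  s[2] = (000111100001111)·(011111111011001) mod 2 = 0+0+0+1+1+1+1+0+0+0+0+1+0+0+1 mod 2 = 0
  s[3] = (000000011111111)·(011111111011001) mod 2 = 0+0+0+0+0+0+0+1+1+0+1+1+0+0+1 mod 2 = 1
Syndrome = 0001
Column i of H is the binary representation of i, so the syndrome is the binary index of the flipped bit.
Read s = 0001 with s[0] as LSB: 0·2^0 + 0·2^1 + 0·2^2 + 1·2^3 = 8.
Error is at bit position 8.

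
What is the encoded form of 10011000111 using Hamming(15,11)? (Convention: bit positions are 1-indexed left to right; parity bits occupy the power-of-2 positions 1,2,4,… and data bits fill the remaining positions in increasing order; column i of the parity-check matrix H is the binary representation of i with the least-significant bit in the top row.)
Codeword c = d · G (mod 2), d = 10011000111:
  c[0] = d·G[:,0] = (10011000111)·(11011010101) mod 2 = 1+0+0+1+1+0+0+0+1+0+1 mod 2 = 1
  c[1] = d·G[:,1] = (10011000111)·(10110110011) mod 2 = 1+0+0+1+0+0+0+0+0+1+1 mod 2 = 0
  c[2] = d·G[:,2] = (10011000111)·(10000000000) mod 2 = 1+0+0+0+0+0+0+0+0+0+0 mod 2 = 1
  c[3] = d·G[:,3] = (10011000111)·(01110001111) mod 2 = 0+0+0+1+0+0+0+0+1+1+1 mod 2 = 0
  c[4] = d·G[:,4] = (10011000111)·(01000000000) mod 2 = 0+0+0+0+0+0+0+0+0+0+0 mod 2 = 0
  c[5] = d·G[:,5] = (10011000111)·(00100000000) mod 2 = 0+0+0+0+0+0+0+0+0+0+0 mod 2 = 0
  c[6] = d·G[:,6] = (10011000111)·(00010000000) mod 2 = 0+0+0+1+0+0+0+0+0+0+0 mod 2 = 1
  c[7] = d·G[:,7] = (10011000111)·(00001111111) mod 2 = 0+0+0+0+1+0+0+0+1+1+1 mod 2 = 0
  c[8] = d·G[:,8] = (10011000111)·(00001000000) mod 2 = 0+0+0+0+1+0+0+0+0+0+0 mod 2 = 1
  c[9] = d·G[:,9] = (10011000111)·(00000100000) mod 2 = 0+0+0+0+0+0+0+0+0+0+0 mod 2 = 0
  c[10] = d·G[:,10] = (10011000111)·(00000010000) mod 2 = 0+0+0+0+0+0+0+0+0+0+0 mod 2 = 0
  c[11] = d·G[:,11] = (10011000111)·(00000001000) mod 2 = 0+0+0+0+0+0+0+0+0+0+0 mod 2 = 0
  c[12] = d·G[:,12] = (10011000111)·(00000000100) mod 2 = 0+0+0+0+0+0+0+0+1+0+0 mod 2 = 1
  c[13] = d·G[:,13] = (10011000111)·(00000000010) mod 2 = 0+0+0+0+0+0+0+0+0+1+0 mod 2 = 1
  c[14] = d·G[:,14] = (10011000111)·(00000000001) mod 2 = 0+0+0+0+0+0+0+0+0+0+1 mod 2 = 1
Codeword = 101000101000111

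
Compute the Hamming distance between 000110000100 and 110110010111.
XOR = 110000010011, count of 1s = 5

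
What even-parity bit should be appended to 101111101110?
Sum of data bits: 1+0+1+1+1+1+1+0+1+1+1+0 = 9.
9 mod 2 = 1, so parity bit = 1.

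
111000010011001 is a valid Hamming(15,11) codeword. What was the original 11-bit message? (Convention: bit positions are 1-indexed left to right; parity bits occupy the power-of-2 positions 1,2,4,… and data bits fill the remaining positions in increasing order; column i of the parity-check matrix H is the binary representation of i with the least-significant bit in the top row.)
Parity bits occupy power-of-2 positions; data bits are at positions {3,5,6,7,9,10,11,12,13,14,15} (1-indexed).
Extract: c[3]=1 c[5]=0 c[6]=0 c[7]=0 c[9]=0 c[10]=0 c[11]=1 c[12]=1 c[13]=0 c[14]=0 c[15]=1
Data = 10000011001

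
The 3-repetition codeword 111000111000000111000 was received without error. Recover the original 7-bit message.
Split into 3-bit blocks: 111 000 111 000 000 111 000
Data = 1010010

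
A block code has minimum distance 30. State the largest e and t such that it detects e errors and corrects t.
(a) Detection requires d_min ≥ e+1, so e ≤ d_min − 1 = 29.
(b) Correction requires d_min ≥ 2t+1, so t ≤ ⌊(d_min − 1)/2⌋ = ⌊29/2⌋ = 14.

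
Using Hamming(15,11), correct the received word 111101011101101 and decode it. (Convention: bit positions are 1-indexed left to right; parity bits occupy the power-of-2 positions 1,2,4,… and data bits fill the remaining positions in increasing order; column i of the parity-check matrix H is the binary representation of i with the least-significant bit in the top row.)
Syndrome s = H · r^T (mod 2), r = 111101011101101:
  s[0] = (101010101010101)·(111101011101101) mod 2 = 1+0+1+0+0+0+0+0+1+0+0+0+1+0+1 mod 2 = 1
  s[1] = (011001100110011)·(111101011101101) mod 2 = 0+1+1+0+0+1+0+0+0+1+0+0+0+0+1 mod 2 = 1
  s[2] = (000111100001111)·(111101011101101) mod 2 = 0+0+0+1+0+1+0+0+0+0+0+1+1+0+1 mod 2 = 1
  s[3] = (000000011111111)·(111101011101101) mod 2 = 0+0+0+0+0+0+0+1+1+1+0+1+1+0+1 mod 2 = 0
Syndrome = 1110
Column 7 of H equals this syndrome → error at bit 7 (1-indexed).
Flip bit 7: 111101011101101 → 111101111101101
Extract data bits at positions {3,5,6,7,9,10,11,12,13,14,15}: 10111101101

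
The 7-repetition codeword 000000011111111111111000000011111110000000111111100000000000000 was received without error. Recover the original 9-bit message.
Split into 7-bit blocks: 0000000 1111111 1111111 0000000 1111111 0000000 1111111 0000000 0000000
Data = 011010100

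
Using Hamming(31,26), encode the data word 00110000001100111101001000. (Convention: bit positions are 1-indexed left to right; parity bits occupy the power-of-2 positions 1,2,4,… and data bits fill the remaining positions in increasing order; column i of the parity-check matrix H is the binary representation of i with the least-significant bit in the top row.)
Codeword c = d · G (mod 2), d = 00110000001100111101001000:
  c[0] = d·G[:,0] = (00110000001100111101001000)·(11011010101101010101010101) mod 2 = 0+0+0+1+0+0+0+0+0+0+1+1+0+0+0+1+0+1+0+1+0+0+0+0+0+0 mod 2 = 0
  c[1] = d·G[:,1] = (00110000001100111101001000)·(10110110011011001100110011) mod 2 = 0+0+1+1+0+0+0+0+0+0+1+0+0+0+0+0+1+1+0+0+0+0+0+0+0+0 mod 2 = 1
  c[2] = d·G[:,2] = (00110000001100111101001000)·(10000000000000000000000000) mod 2 = 0+0+0+0+0+0+0+0+0+0+0+0+0+0+0+0+0+0+0+0+0+0+0+0+0+0 mod 2 = 0
  c[3] = d·G[:,3] = (00110000001100111101001000)·(01110001111000111100001111) mod 2 = 0+0+1+1+0+0+0+0+0+0+1+0+0+0+1+1+1+1+0+0+0+0+1+0+0+0 mod 2 = 0
  c[4] = d·G[:,4] = (00110000001100111101001000)·(01000000000000000000000000) mod 2 = 0+0+0+0+0+0+0+0+0+0+0+0+0+0+0+0+0+0+0+0+0+0+0+0+0+0 mod 2 = 0
  c[5] = d·G[:,5] = (00110000001100111101001000)·(00100000000000000000000000) mod 2 = 0+0+1+0+0+0+0+0+0+0+0+0+0+0+0+0+0+0+0+0+0+0+0+0+0+0 mod 2 = 1
  c[6] = d·G[:,6] = (00110000001100111101001000)·(00010000000000000000000000) mod 2 = 0+0+0+1+0+0+0+0+0+0+0+0+0+0+0+0+0+0+0+0+0+0+0+0+0+0 mod 2 = 1
  c[7] = d·G[:,7] = (00110000001100111101001000)·(00001111111000000011111111) mod 2 = 0+0+0+0+0+0+0+0+0+0+1+0+0+0+0+0+0+0+0+1+0+0+1+0+0+0 mod 2 = 1
  c[8] = d·G[:,8] = (00110000001100111101001000)·(00001000000000000000000000) mod 2 = 0+0+0+0+0+0+0+0+0+0+0+0+0+0+0+0+0+0+0+0+0+0+0+0+0+0 mod 2 = 0
  c[9] = d·G[:,9] = (00110000001100111101001000)·(00000100000000000000000000) mod 2 = 0+0+0+0+0+0+0+0+0+0+0+0+0+0+0+0+0+0+0+0+0+0+0+0+0+0 mod 2 = 0
  c[10] = d·G[:,10] = (00110000001100111101001000)·(00000010000000000000000000) mod 2 = 0+0+0+0+0+0+0+0+0+0+0+0+0+0+0+0+0+0+0+0+0+0+0+0+0+0 mod 2 = 0
  c[11] = d·G[:,11] = (00110000001100111101001000)·(00000001000000000000000000) mod 2 = 0+0+0+0+0+0+0+0+0+0+0+0+0+0+0+0+0+0+0+0+0+0+0+0+0+0 mod 2 = 0
  c[12] = d·G[:,12] = (00110000001100111101001000)·(00000000100000000000000000) mod 2 = 0+0+0+0+0+0+0+0+0+0+0+0+0+0+0+0+0+0+0+0+0+0+0+0+0+0 mod 2 = 0
  c[13] = d·G[:,13] = (00110000001100111101001000)·(00000000010000000000000000) mod 2 = 0+0+0+0+0+0+0+0+0+0+0+0+0+0+0+0+0+0+0+0+0+0+0+0+0+0 mod 2 = 0
  c[14] = d·G[:,14] = (00110000001100111101001000)·(00000000001000000000000000) mod 2 = 0+0+0+0+0+0+0+0+0+0+1+0+0+0+0+0+0+0+0+0+0+0+0+0+0+0 mod 2 = 1
  c[15] = d·G[:,15] = (00110000001100111101001000)·(00000000000111111111111111) mod 2 = 0+0+0+0+0+0+0+0+0+0+0+1+0+0+1+1+1+1+0+1+0+0+1+0+0+0 mod 2 = 1
  c[16] = d·G[:,16] = (00110000001100111101001000)·(00000000000100000000000000) mod 2 = 0+0+0+0+0+0+0+0+0+0+0+1+0+0+0+0+0+0+0+0+0+0+0+0+0+0 mod 2 = 1
  c[17] = d·G[:,17] = (00110000001100111101001000)·(00000000000010000000000000) mod 2 = 0+0+0+0+0+0+0+0+0+0+0+0+0+0+0+0+0+0+0+0+0+0+0+0+0+0 mod 2 = 0
  c[18] = d·G[:,18] = (00110000001100111101001000)·(00000000000001000000000000) mod 2 = 0+0+0+0+0+0+0+0+0+0+0+0+0+0+0+0+0+0+0+0+0+0+0+0+0+0 mod 2 = 0
  c[19] = d·G[:,19] = (00110000001100111101001000)·(00000000000000100000000000) mod 2 = 0+0+0+0+0+0+0+0+0+0+0+0+0+0+1+0+0+0+0+0+0+0+0+0+0+0 mod 2 = 1
  c[20] = d·G[:,20] = (00110000001100111101001000)·(00000000000000010000000000) mod 2 = 0+0+0+0+0+0+0+0+0+0+0+0+0+0+0+1+0+0+0+0+0+0+0+0+0+0 mod 2 = 1
  c[21] = d·G[:,21] = (00110000001100111101001000)·(00000000000000001000000000) mod 2 = 0+0+0+0+0+0+0+0+0+0+0+0+0+0+0+0+1+0+0+0+0+0+0+0+0+0 mod 2 = 1
  c[22] = d·G[:,22] = (00110000001100111101001000)·(00000000000000000100000000) mod 2 = 0+0+0+0+0+0+0+0+0+0+0+0+0+0+0+0+0+1+0+0+0+0+0+0+0+0 mod 2 = 1
  c[23] = d·G[:,23] = (00110000001100111101001000)·(00000000000000000010000000) mod 2 = 0+0+0+0+0+0+0+0+0+0+0+0+0+0+0+0+0+0+0+0+0+0+0+0+0+0 mod 2 = 0
  c[24] = d·G[:,24] = (00110000001100111101001000)·(00000000000000000001000000) mod 2 = 0+0+0+0+0+0+0+0+0+0+0+0+0+0+0+0+0+0+0+1+0+0+0+0+0+0 mod 2 = 1
  c[25] = d·G[:,25] = (00110000001100111101001000)·(00000000000000000000100000) mod 2 = 0+0+0+0+0+0+0+0+0+0+0+0+0+0+0+0+0+0+0+0+0+0+0+0+0+0 mod 2 = 0
  c[26] = d·G[:,26] = (00110000001100111101001000)·(00000000000000000000010000) mod 2 = 0+0+0+0+0+0+0+0+0+0+0+0+0+0+0+0+0+0+0+0+0+0+0+0+0+0 mod 2 = 0
  c[27] = d·G[:,27] = (00110000001100111101001000)·(00000000000000000000001000) mod 2 = 0+0+0+0+0+0+0+0+0+0+0+0+0+0+0+0+0+0+0+0+0+0+1+0+0+0 mod 2 = 1
  c[28] = d·G[:,28] = (00110000001100111101001000)·(00000000000000000000000100) mod 2 = 0+0+0+0+0+0+0+0+0+0+0+0+0+0+0+0+0+0+0+0+0+0+0+0+0+0 mod 2 = 0
  c[29] = d·G[:,29] = (00110000001100111101001000)·(00000000000000000000000010) mod 2 = 0+0+0+0+0+0+0+0+0+0+0+0+0+0+0+0+0+0+0+0+0+0+0+0+0+0 mod 2 = 0
  c[30] = d·G[:,30] = (00110000001100111101001000)·(00000000000000000000000001) mod 2 = 0+0+0+0+0+0+0+0+0+0+0+0+0+0+0+0+0+0+0+0+0+0+0+0+0+0 mod 2 = 0
Codeword = 0100011100000011100111101001000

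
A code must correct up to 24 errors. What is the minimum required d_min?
Correcting t errors requires d_min ≥ 2t + 1 = 2·24 + 1 = 49.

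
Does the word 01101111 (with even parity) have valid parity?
Sum of all bits: 0+1+1+0+1+1+1+1 = 6; 6 mod 2 = 0. Result is 0 → valid parity.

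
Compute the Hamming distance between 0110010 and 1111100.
XOR = 1001110, count of 1s = 4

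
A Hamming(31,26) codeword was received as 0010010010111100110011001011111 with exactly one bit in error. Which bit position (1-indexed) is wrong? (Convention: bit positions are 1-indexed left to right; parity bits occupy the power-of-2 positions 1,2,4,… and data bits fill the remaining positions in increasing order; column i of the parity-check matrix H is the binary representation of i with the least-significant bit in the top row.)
Syndrome s = H · r^T (mod 2), r = 0010010010111100110011001011111:
  s[0] = (1010101010101010101010101010101)·(0010010010111100110011001011111) mod 2 = 0+0+1+0+0+0+0+0+1+0+1+0+1+0+0+0+1+0+0+0+1+0+0+0+1+0+1+0+1+0+1 mod 2 = 0
  s[1] = (0110011001100110011001100110011)·(0010010010111100110011001011111) mod 2 = 0+0+1+0+0+1+0+0+0+0+1+0+0+1+0+0+0+1+0+0+0+1+0+0+0+0+1+0+0+1+1 mod 2 = 1
  s[2] = (0001111000011110000111100001111)·(0010010010111100110011001011111) mod 2 = 0+0+0+0+0+1+0+0+0+0+0+1+1+1+0+0+0+0+0+0+1+1+0+0+0+0+0+1+1+1+1 mod 2 = 0
  s[3] = (0000000111111110000000011111111)·(0010010010111100110011001011111) mod 2 = 0+0+0+0+0+0+0+0+1+0+1+1+1+1+0+0+0+0+0+0+0+0+0+0+1+0+1+1+1+1+1 mod 2 = 1
  s[4] = (0000000000000001111111111111111)·(0010010010111100110011001011111) mod 2 = 0+0+0+0+0+0+0+0+0+0+0+0+0+0+0+0+1+1+0+0+1+1+0+0+1+0+1+1+1+1+1 mod 2 = 0
Syndrome = 01010
Column i of H is the binary representation of i, so the syndrome is the binary index of the flipped bit.
Read s = 01010 with s[0] as LSB: 0·2^0 + 1·2^1 + 0·2^2 + 1·2^3 + 0·2^4 = 10.
Error is at bit position 10.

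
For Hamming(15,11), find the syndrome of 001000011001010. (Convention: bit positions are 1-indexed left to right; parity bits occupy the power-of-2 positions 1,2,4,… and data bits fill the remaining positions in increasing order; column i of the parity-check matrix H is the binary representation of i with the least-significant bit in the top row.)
Syndrome s = H · r^T (mod 2), r = 001000011001010:
  s[0] = (101010101010101)·(001000011001010) mod 2 = 0+0+1+0+0+0+0+0+1+0+0+0+0+0+0 mod 2 = 0
  s[1] = (011001100110011)·(001000011001010) mod 2 = 0+0+1+0+0+0+0+0+0+0+0+0+0+1+0 mod 2 = 0
  s[2] = (000111100001111)·(001000011001010) mod 2 = 0+0+0+0+0+0+0+0+0+0+0+1+0+1+0 mod 2 = 0
  s[3] = (000000011111111)·(001000011001010) mod 2 = 0+0+0+0+0+0+0+1+1+0+0+1+0+1+0 mod 2 = 0
Syndrome = 0000
s = 0: no error detected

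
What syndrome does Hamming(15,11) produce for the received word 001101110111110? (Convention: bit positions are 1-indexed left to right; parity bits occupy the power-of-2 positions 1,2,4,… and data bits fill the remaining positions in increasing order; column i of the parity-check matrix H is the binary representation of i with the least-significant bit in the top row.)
Syndrome s = H · r^T (mod 2), r = 001101110111110:
  s[0] = (101010101010101)·(001101110111110) mod 2 = 0+0+1+0+0+0+1+0+0+0+1+0+1+0+0 mod 2 = 0
  s[1] = (011001100110011)·(001101110111110) mod 2 = 0+0+1+0+0+1+1+0+0+1+1+0+0+1+0 mod 2 = 0
  s[2] = (000111100001111)·(001101110111110) mod 2 = 0+0+0+1+0+1+1+0+0+0+0+1+1+1+0 mod 2 = 0
  s[3] = (000000011111111)·(001101110111110) mod 2 = 0+0+0+0+0+0+0+1+0+1+1+1+1+1+0 mod 2 = 0
Syndrome = 0000
s = 0: no error detected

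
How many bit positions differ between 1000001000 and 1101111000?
XOR = 0101110000, count of 1s = 4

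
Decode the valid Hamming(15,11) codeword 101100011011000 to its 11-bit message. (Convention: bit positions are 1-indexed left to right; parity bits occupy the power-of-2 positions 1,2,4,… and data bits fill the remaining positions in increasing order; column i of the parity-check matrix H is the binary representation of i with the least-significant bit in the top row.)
Parity bits occupy power-of-2 positions; data bits are at positions {3,5,6,7,9,10,11,12,13,14,15} (1-indexed).
Extract: c[3]=1 c[5]=0 c[6]=0 c[7]=0 c[9]=1 c[10]=0 c[11]=1 c[12]=1 c[13]=0 c[14]=0 c[15]=0
Data = 10001011000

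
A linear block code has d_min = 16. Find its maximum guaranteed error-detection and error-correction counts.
(a) Detection requires d_min ≥ e+1, so e ≤ d_min − 1 = 15.
(b) Correction requires d_min ≥ 2t+1, so t ≤ ⌊(d_min − 1)/2⌋ = ⌊15/2⌋ = 7.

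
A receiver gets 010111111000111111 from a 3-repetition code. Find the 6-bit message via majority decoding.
Split into 3-bit blocks and majority-vote each:
  block 1 = 010: 1 ones, 2 zeros → 0
  block 2 = 111: 3 ones, 0 zeros → 1
  block 3 = 111: 3 ones, 0 zeros → 1
  block 4 = 000: 0 ones, 3 zeros → 0
  block 5 = 111: 3 ones, 0 zeros → 1
  block 6 = 111: 3 ones, 0 zeros → 1
Decoded = 011011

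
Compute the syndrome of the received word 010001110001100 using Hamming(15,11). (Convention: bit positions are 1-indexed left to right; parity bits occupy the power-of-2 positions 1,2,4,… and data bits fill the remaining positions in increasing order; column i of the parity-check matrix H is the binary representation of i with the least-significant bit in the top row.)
Syndrome s = H · r^T (mod 2), r = 010001110001100:
  s[0] = (101010101010101)·(010001110001100) mod 2 = 0+0+0+0+0+0+1+0+0+0+0+0+1+0+0 mod 2 = 0
  s[1] = (011001100110011)·(010001110001100) mod 2 = 0+1+0+0+0+1+1+0+0+0+0+0+0+0+0 mod 2 = 1
  s[2] = (000111100001111)·(010001110001100) mod 2 = 0+0+0+0+0+1+1+0+0+0+0+1+1+0+0 mod 2 = 0
  s[3] = (000000011111111)·(010001110001100) mod 2 = 0+0+0+0+0+0+0+1+0+0+0+1+1+0+0 mod 2 = 1
Syndrome = 0101
Non-zero syndrome: error at position 10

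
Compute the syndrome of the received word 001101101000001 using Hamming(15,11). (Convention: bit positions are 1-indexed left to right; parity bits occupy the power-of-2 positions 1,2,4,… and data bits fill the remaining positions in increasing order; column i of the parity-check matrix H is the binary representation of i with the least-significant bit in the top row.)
Syndrome s = H · r^T (mod 2), r = 001101101000001:
  s[0] = (101010101010101)·(001101101000001) mod 2 = 0+0+1+0+0+0+1+0+1+0+0+0+0+0+1 mod 2 = 0
  s[1] = (011001100110011)·(001101101000001) mod 2 = 0+0+1+0+0+1+1+0+0+0+0+0+0+0+1 mod 2 = 0
  s[2] = (000111100001111)·(001101101000001) mod 2 = 0+0+0+1+0+1+1+0+0+0+0+0+0+0+1 mod 2 = 0
  s[3] = (000000011111111)·(001101101000001) mod 2 = 0+0+0+0+0+0+0+0+1+0+0+0+0+0+1 mod 2 = 0
Syndrome = 0000
s = 0: no error detected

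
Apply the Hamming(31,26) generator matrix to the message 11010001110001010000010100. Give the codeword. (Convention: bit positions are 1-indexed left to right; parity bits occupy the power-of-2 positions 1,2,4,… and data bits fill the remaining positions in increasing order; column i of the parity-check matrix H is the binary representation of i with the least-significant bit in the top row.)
Codeword c = d · G (mod 2), d = 11010001110001010000010100:
  c[0] = d·G[:,0] = (11010001110001010000010100)·(11011010101101010101010101) mod 2 = 1+1+0+1+0+0+0+0+1+0+0+0+0+1+0+1+0+0+0+0+0+1+0+1+0+0 mod 2 = 0
  c[1] = d·G[:,1] = (11010001110001010000010100)·(10110110011011001100110011) mod 2 = 1+0+0+1+0+0+0+0+0+1+0+0+0+1+0+0+0+0+0+0+0+1+0+0+0+0 mod 2 = 1
  c[2] = d·G[:,2] = (11010001110001010000010100)·(10000000000000000000000000) mod 2 = 1+0+0+0+0+0+0+0+0+0+0+0+0+0+0+0+0+0+0+0+0+0+0+0+0+0 mod 2 = 1
  c[3] = d·G[:,3] = (11010001110001010000010100)·(01110001111000111100001111) mod 2 = 0+1+0+1+0+0+0+1+1+1+0+0+0+0+0+1+0+0+0+0+0+0+0+1+0+0 mod 2 = 1
  c[4] = d·G[:,4] = (11010001110001010000010100)·(01000000000000000000000000) mod 2 = 0+1+0+0+0+0+0+0+0+0+0+0+0+0+0+0+0+0+0+0+0+0+0+0+0+0 mod 2 = 1
  c[5] = d·G[:,5] = (11010001110001010000010100)·(00100000000000000000000000) mod 2 = 0+0+0+0+0+0+0+0+0+0+0+0+0+0+0+0+0+0+0+0+0+0+0+0+0+0 mod 2 = 0
  c[6] = d·G[:,6] = (11010001110001010000010100)·(00010000000000000000000000) mod 2 = 0+0+0+1+0+0+0+0+0+0+0+0+0+0+0+0+0+0+0+0+0+0+0+0+0+0 mod 2 = 1
  c[7] = d·G[:,7] = (11010001110001010000010100)·(00001111111000000011111111) mod 2 = 0+0+0+0+0+0+0+1+1+1+0+0+0+0+0+0+0+0+0+0+0+1+0+1+0+0 mod 2 = 1
  c[8] = d·G[:,8] = (11010001110001010000010100)·(00001000000000000000000000) mod 2 = 0+0+0+0+0+0+0+0+0+0+0+0+0+0+0+0+0+0+0+0+0+0+0+0+0+0 mod 2 = 0
  c[9] = d·G[:,9] = (11010001110001010000010100)·(00000100000000000000000000) mod 2 = 0+0+0+0+0+0+0+0+0+0+0+0+0+0+0+0+0+0+0+0+0+0+0+0+0+0 mod 2 = 0
  c[10] = d·G[:,10] = (11010001110001010000010100)·(00000010000000000000000000) mod 2 = 0+0+0+0+0+0+0+0+0+0+0+0+0+0+0+0+0+0+0+0+0+0+0+0+0+0 mod 2 = 0
  c[11] = d·G[:,11] = (11010001110001010000010100)·(00000001000000000000000000) mod 2 = 0+0+0+0+0+0+0+1+0+0+0+0+0+0+0+0+0+0+0+0+0+0+0+0+0+0 mod 2 = 1
  c[12] = d·G[:,12] = (11010001110001010000010100)·(00000000100000000000000000) mod 2 = 0+0+0+0+0+0+0+0+1+0+0+0+0+0+0+0+0+0+0+0+0+0+0+0+0+0 mod 2 = 1
  c[13] = d·G[:,13] = (11010001110001010000010100)·(00000000010000000000000000) mod 2 = 0+0+0+0+0+0+0+0+0+1+0+0+0+0+0+0+0+0+0+0+0+0+0+0+0+0 mod 2 = 1
  c[14] = d·G[:,14] = (11010001110001010000010100)·(00000000001000000000000000) mod 2 = 0+0+0+0+0+0+0+0+0+0+0+0+0+0+0+0+0+0+0+0+0+0+0+0+0+0 mod 2 = 0
  c[15] = d·G[:,15] = (11010001110001010000010100)·(00000000000111111111111111) mod 2 = 0+0+0+0+0+0+0+0+0+0+0+0+0+1+0+1+0+0+0+0+0+1+0+1+0+0 mod 2 = 0
  c[16] = d·G[:,16] = (11010001110001010000010100)·(00000000000100000000000000) mod 2 = 0+0+0+0+0+0+0+0+0+0+0+0+0+0+0+0+0+0+0+0+0+0+0+0+0+0 mod 2 = 0
  c[17] = d·G[:,17] = (11010001110001010000010100)·(00000000000010000000000000) mod 2 = 0+0+0+0+0+0+0+0+0+0+0+0+0+0+0+0+0+0+0+0+0+0+0+0+0+0 mod 2 = 0
  c[18] = d·G[:,18] = (11010001110001010000010100)·(00000000000001000000000000) mod 2 = 0+0+0+0+0+0+0+0+0+0+0+0+0+1+0+0+0+0+0+0+0+0+0+0+0+0 mod 2 = 1
  c[19] = d·G[:,19] = (11010001110001010000010100)·(00000000000000100000000000) mod 2 = 0+0+0+0+0+0+0+0+0+0+0+0+0+0+0+0+0+0+0+0+0+0+0+0+0+0 mod 2 = 0
  c[20] = d·G[:,20] = (11010001110001010000010100)·(00000000000000010000000000) mod 2 = 0+0+0+0+0+0+0+0+0+0+0+0+0+0+0+1+0+0+0+0+0+0+0+0+0+0 mod 2 = 1
  c[21] = d·G[:,21] = (11010001110001010000010100)·(00000000000000001000000000) mod 2 = 0+0+0+0+0+0+0+0+0+0+0+0+0+0+0+0+0+0+0+0+0+0+0+0+0+0 mod 2 = 0
  c[22] = d·G[:,22] = (11010001110001010000010100)·(00000000000000000100000000) mod 2 = 0+0+0+0+0+0+0+0+0+0+0+0+0+0+0+0+0+0+0+0+0+0+0+0+0+0 mod 2 = 0
  c[23] = d·G[:,23] = (11010001110001010000010100)·(00000000000000000010000000) mod 2 = 0+0+0+0+0+0+0+0+0+0+0+0+0+0+0+0+0+0+0+0+0+0+0+0+0+0 mod 2 = 0
  c[24] = d·G[:,24] = (11010001110001010000010100)·(00000000000000000001000000) mod 2 = 0+0+0+0+0+0+0+0+0+0+0+0+0+0+0+0+0+0+0+0+0+0+0+0+0+0 mod 2 = 0
  c[25] = d·G[:,25] = (11010001110001010000010100)·(00000000000000000000100000) mod 2 = 0+0+0+0+0+0+0+0+0+0+0+0+0+0+0+0+0+0+0+0+0+0+0+0+0+0 mod 2 = 0
  c[26] = d·G[:,26] = (11010001110001010000010100)·(00000000000000000000010000) mod 2 = 0+0+0+0+0+0+0+0+0+0+0+0+0+0+0+0+0+0+0+0+0+1+0+0+0+0 mod 2 = 1
  c[27] = d·G[:,27] = (11010001110001010000010100)·(00000000000000000000001000) mod 2 = 0+0+0+0+0+0+0+0+0+0+0+0+0+0+0+0+0+0+0+0+0+0+0+0+0+0 mod 2 = 0
  c[28] = d·G[:,28] = (11010001110001010000010100)·(00000000000000000000000100) mod 2 = 0+0+0+0+0+0+0+0+0+0+0+0+0+0+0+0+0+0+0+0+0+0+0+1+0+0 mod 2 = 1
  c[29] = d·G[:,29] = (11010001110001010000010100)·(00000000000000000000000010) mod 2 = 0+0+0+0+0+0+0+0+0+0+0+0+0+0+0+0+0+0+0+0+0+0+0+0+0+0 mod 2 = 0
  c[30] = d·G[:,30] = (11010001110001010000010100)·(00000000000000000000000001) mod 2 = 0+0+0+0+0+0+0+0+0+0+0+0+0+0+0+0+0+0+0+0+0+0+0+0+0+0 mod 2 = 0
Codeword = 0111101100011100001010000010100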